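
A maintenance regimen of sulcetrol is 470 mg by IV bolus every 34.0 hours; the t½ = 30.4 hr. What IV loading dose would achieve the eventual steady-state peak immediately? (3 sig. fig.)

k = ln 2 / 30.4 = 0.02280 hr⁻¹
Accumulation ratio R = 1 / (1 − e^(−kτ)) = 1 / (1 − e^(−0.02280×34.0)) = 1 / (1 − 0.4606) = 1.854
Loading dose = maintenance dose × R = 470 × 1.854 ≈ 871 mg

871 mg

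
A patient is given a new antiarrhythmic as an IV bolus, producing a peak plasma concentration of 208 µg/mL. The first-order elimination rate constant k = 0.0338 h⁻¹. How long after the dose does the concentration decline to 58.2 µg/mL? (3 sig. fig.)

37.7 hours

C(t) = C₀ e^(−kt)  ⇒  t = ln(C₀/C) / k
t = ln(208/58.2) / 0.03380 = 1.274 / 0.03380 ≈ 37.7 hours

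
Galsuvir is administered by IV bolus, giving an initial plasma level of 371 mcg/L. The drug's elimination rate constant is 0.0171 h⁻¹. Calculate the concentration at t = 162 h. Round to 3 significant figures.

C(t) = C₀ e^(−kt) = 371 × e^(−0.01710 × 162) = 371 × e^(−2.770) = 371 × 0.06265 ≈ 23.2 mcg/L

23.2 mcg/L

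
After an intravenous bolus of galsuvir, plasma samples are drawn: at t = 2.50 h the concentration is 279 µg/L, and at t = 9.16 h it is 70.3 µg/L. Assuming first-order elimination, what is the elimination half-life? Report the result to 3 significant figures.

3.35 hours

k = ln(C₁/C₂) / (t₂ − t₁) = ln(279/70.3) / (9.16 − 2.50)
  = 1.378 / 6.660 = 0.2070 h⁻¹
t½ = ln 2 / k = ln 2 / 0.2070 ≈ 3.35 hours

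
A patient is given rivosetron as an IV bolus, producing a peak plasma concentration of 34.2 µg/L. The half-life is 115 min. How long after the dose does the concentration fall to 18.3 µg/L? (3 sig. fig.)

104 minutes

k = ln 2 / 115 = 0.006027 min⁻¹
C(t) = C₀ e^(−kt)  ⇒  t = ln(C₀/C) / k
t = ln(34.2/18.3) / 0.006027 = 0.6253 / 0.006027 ≈ 104 minutes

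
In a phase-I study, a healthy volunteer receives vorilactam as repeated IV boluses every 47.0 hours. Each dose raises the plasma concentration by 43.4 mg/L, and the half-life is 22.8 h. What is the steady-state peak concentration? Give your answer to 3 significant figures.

57.1 mg/L

k = ln 2 / 22.8 = 0.03040 h⁻¹
Fraction remaining after one interval: e^(−kτ) = e^(−0.03040 × 47.0) = 0.2396
R = 1 / (1 − 0.2396) = 1.315
Css,max = 43.4 × 1.315 ≈ 57.1 mg/L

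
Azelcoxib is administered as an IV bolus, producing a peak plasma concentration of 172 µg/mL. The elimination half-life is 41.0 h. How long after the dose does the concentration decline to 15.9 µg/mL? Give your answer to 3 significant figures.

k = ln 2 / 41.0 = 0.01691 h⁻¹
C(t) = C₀ e^(−kt)  ⇒  t = ln(C₀/C) / k
t = ln(172/15.9) / 0.01691 = 2.381 / 0.01691 ≈ 141 hours

141 hours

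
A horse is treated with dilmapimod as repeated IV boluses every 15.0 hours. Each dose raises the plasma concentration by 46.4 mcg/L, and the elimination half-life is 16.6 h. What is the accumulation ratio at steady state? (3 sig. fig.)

k = ln 2 / 16.6 = 0.04176 h⁻¹
Fraction remaining after one interval: e^(−kτ) = e^(−0.04176 × 15.0) = 0.5345
R = 1 / (1 − 0.5345) = 1 / 0.4655 ≈ 2.15

2.15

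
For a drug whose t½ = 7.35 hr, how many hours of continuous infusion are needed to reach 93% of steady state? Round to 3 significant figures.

k = ln 2 / 7.35 = 0.09431 hr⁻¹
f = 1 − e^(−kt)  ⇒  t = −ln(1 − f) / k
t = −ln(1 − 0.93) / 0.09431 = 2.659 / 0.09431 ≈ 28.2 hours

28.2 hours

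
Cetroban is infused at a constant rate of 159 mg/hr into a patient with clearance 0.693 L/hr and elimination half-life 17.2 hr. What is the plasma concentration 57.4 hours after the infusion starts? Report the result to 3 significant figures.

Css = rate / CL = 159 / 0.693 = 229.4 µg/mL
k = ln 2 / 17.2 = 0.04030 hr⁻¹
C(t) = Css (1 − e^(−kt)) = 229.4 × (1 − e^(−2.313)) = 229.4 × 0.9011 ≈ 207 µg/mL

207 µg/mL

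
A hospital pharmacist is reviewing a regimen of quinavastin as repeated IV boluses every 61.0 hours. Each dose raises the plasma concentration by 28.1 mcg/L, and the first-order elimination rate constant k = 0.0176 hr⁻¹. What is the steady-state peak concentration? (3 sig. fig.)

42.7 mcg/L

Fraction remaining after one interval: e^(−kτ) = e^(−0.01760 × 61.0) = 0.3418
R = 1 / (1 − 0.3418) = 1.519
Css,max = 28.1 × 1.519 ≈ 42.7 mcg/L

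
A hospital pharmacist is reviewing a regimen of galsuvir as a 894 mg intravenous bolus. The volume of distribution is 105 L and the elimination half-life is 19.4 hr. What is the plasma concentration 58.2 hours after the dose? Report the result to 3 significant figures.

1.06 µg/mL

C₀ = dose / V = 894 / 105 = 8.514 µg/mL
k = ln 2 / 19.4 = 0.03573 hr⁻¹
C(t) = C₀ e^(−kt) = 8.514 × e^(−0.03573 × 58.2) = 8.514 × e^(−2.079) = 8.514 × 0.1250 ≈ 1.06 µg/mL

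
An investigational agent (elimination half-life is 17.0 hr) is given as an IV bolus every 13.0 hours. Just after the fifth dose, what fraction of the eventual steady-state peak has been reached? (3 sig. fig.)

k = ln 2 / 17.0 = 0.04077 hr⁻¹
f_n = 1 − e^(−nkτ) = 1 − e^(−5 × 0.04077 × 13.0) = 1 − e^(−2.650) = 1 − 0.07063 ≈ 0.929

0.929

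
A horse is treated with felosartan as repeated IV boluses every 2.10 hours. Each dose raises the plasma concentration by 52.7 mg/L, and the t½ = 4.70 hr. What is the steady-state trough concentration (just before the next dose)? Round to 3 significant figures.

145 mg/L

k = ln 2 / 4.70 = 0.1475 hr⁻¹
Fraction remaining after one interval: e^(−kτ) = e^(−0.1475 × 2.10) = 0.7337
R = 1 / (1 − 0.7337) = 3.755
Css,max = 52.7 × 3.755 = 197.9 mg/L
Css,min = Css,max × e^(−kτ) = 197.9 × 0.7337 ≈ 145 mg/L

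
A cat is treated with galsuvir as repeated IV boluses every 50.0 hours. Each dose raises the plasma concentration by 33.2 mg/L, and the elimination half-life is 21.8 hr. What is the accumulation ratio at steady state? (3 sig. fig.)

k = ln 2 / 21.8 = 0.03180 hr⁻¹
Fraction remaining after one interval: e^(−kτ) = e^(−0.03180 × 50.0) = 0.2040
R = 1 / (1 − 0.2040) = 1 / 0.7960 ≈ 1.26

1.26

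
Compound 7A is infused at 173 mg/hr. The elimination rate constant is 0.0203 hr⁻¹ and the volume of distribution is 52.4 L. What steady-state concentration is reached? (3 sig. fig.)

163 µg/mL

CL = k · V = 0.0203 × 52.4 = 1.064 L/hr
Css = rate / CL = 173 / 1.064 ≈ 163 µg/mL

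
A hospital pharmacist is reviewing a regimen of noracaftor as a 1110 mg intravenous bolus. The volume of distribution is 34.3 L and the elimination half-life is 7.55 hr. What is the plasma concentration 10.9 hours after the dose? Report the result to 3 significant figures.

C₀ = dose / V = 1110 / 34.3 = 32.36 µg/mL
k = ln 2 / 7.55 = 0.09181 hr⁻¹
C(t) = C₀ e^(−kt) = 32.36 × e^(−0.09181 × 10.9) = 32.36 × e^(−1.001) = 32.36 × 0.3676 ≈ 11.9 µg/mL

11.9 µg/mL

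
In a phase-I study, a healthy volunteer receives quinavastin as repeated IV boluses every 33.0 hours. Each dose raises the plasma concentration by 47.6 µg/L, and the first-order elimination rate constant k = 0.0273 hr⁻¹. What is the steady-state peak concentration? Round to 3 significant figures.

Fraction remaining after one interval: e^(−kτ) = e^(−0.02730 × 33.0) = 0.4062
R = 1 / (1 − 0.4062) = 1.684
Css,max = 47.6 × 1.684 ≈ 80.2 µg/L

80.2 µg/L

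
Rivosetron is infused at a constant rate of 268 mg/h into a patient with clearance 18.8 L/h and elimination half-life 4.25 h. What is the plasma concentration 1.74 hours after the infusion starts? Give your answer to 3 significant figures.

3.52 µg/mL

Css = rate / CL = 268 / 18.8 = 14.26 µg/mL
k = ln 2 / 4.25 = 0.1631 h⁻¹
C(t) = Css (1 − e^(−kt)) = 14.26 × (1 − e^(−0.2838)) = 14.26 × 0.2471 ≈ 3.52 µg/mL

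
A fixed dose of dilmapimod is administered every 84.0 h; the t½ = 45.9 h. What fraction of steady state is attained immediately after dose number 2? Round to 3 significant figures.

0.921

k = ln 2 / 45.9 = 0.01510 h⁻¹
f_n = 1 − e^(−nkτ) = 1 − e^(−2 × 0.01510 × 84.0) = 1 − e^(−2.537) = 1 − 0.07910 ≈ 0.921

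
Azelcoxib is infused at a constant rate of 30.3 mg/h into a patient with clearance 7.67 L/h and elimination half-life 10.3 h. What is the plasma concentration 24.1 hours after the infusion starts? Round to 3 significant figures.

Css = rate / CL = 30.3 / 7.67 = 3.950 mg/L
k = ln 2 / 10.3 = 0.06730 h⁻¹
C(t) = Css (1 − e^(−kt)) = 3.950 × (1 − e^(−1.622)) = 3.950 × 0.8025 ≈ 3.17 mg/L

3.17 mg/L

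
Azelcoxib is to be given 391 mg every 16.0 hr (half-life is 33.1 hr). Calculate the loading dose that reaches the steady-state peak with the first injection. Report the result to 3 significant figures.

1370 mg

k = ln 2 / 33.1 = 0.02094 hr⁻¹
Accumulation ratio R = 1 / (1 − e^(−kτ)) = 1 / (1 − e^(−0.02094×16.0)) = 1 / (1 − 0.7153) = 3.512
Loading dose = maintenance dose × R = 391 × 3.512 ≈ 1370 mg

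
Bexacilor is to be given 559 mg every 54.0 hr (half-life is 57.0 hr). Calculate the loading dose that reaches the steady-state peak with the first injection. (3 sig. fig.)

1160 mg

k = ln 2 / 57.0 = 0.01216 hr⁻¹
Accumulation ratio R = 1 / (1 − e^(−kτ)) = 1 / (1 − e^(−0.01216×54.0)) = 1 / (1 − 0.5186) = 2.077
Loading dose = maintenance dose × R = 559 × 2.077 ≈ 1160 mg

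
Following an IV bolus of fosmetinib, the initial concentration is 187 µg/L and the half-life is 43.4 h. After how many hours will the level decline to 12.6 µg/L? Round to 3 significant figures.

k = ln 2 / 43.4 = 0.01597 h⁻¹
C(t) = C₀ e^(−kt)  ⇒  t = ln(C₀/C) / k
t = ln(187/12.6) / 0.01597 = 2.697 / 0.01597 ≈ 169 hours

169 hours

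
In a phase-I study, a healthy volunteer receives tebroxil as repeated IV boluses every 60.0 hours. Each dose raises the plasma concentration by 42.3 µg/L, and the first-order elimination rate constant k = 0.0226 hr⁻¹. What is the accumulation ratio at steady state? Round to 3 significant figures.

Fraction remaining after one interval: e^(−kτ) = e^(−0.02260 × 60.0) = 0.2577
R = 1 / (1 − 0.2577) = 1 / 0.7423 ≈ 1.35

1.35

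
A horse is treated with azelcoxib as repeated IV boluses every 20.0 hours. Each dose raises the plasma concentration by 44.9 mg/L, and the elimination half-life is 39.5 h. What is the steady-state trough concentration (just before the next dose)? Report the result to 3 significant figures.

k = ln 2 / 39.5 = 0.01755 h⁻¹
Fraction remaining after one interval: e^(−kτ) = e^(−0.01755 × 20.0) = 0.7040
R = 1 / (1 − 0.7040) = 3.379
Css,max = 44.9 × 3.379 = 151.7 mg/L
Css,min = Css,max × e^(−kτ) = 151.7 × 0.7040 ≈ 107 mg/L

107 mg/L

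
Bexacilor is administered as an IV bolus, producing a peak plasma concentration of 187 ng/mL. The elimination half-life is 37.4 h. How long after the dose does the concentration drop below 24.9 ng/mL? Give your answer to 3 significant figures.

109 hours

k = ln 2 / 37.4 = 0.01853 h⁻¹
C(t) = C₀ e^(−kt)  ⇒  t = ln(C₀/C) / k
t = ln(187/24.9) / 0.01853 = 2.016 / 0.01853 ≈ 109 hours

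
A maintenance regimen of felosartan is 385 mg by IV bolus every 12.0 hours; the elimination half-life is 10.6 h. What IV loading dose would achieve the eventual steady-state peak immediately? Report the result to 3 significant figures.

k = ln 2 / 10.6 = 0.06539 h⁻¹
Accumulation ratio R = 1 / (1 − e^(−kτ)) = 1 / (1 − e^(−0.06539×12.0)) = 1 / (1 − 0.4563) = 1.839
Loading dose = maintenance dose × R = 385 × 1.839 ≈ 708 mg

708 mg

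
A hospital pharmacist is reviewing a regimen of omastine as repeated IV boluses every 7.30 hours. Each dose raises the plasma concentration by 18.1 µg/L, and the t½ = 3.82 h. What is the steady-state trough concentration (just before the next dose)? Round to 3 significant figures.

6.56 µg/L

k = ln 2 / 3.82 = 0.1815 h⁻¹
Fraction remaining after one interval: e^(−kτ) = e^(−0.1815 × 7.30) = 0.2659
R = 1 / (1 − 0.2659) = 1.362
Css,max = 18.1 × 1.362 = 24.66 µg/L
Css,min = Css,max × e^(−kτ) = 24.66 × 0.2659 ≈ 6.56 µg/L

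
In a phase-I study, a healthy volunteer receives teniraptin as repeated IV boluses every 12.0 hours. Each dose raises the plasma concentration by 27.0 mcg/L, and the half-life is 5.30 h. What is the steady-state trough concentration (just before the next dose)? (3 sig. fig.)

k = ln 2 / 5.30 = 0.1308 h⁻¹
Fraction remaining after one interval: e^(−kτ) = e^(−0.1308 × 12.0) = 0.2082
R = 1 / (1 − 0.2082) = 1.263
Css,max = 27.0 × 1.263 = 34.10 mcg/L
Css,min = Css,max × e^(−kτ) = 34.10 × 0.2082 ≈ 7.10 mcg/L

7.10 mcg/L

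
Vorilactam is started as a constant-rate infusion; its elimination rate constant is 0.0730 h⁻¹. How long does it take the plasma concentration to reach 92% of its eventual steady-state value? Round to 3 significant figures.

34.6 hours

f = 1 − e^(−kt)  ⇒  t = −ln(1 − f) / k
t = −ln(1 − 0.92) / 0.07300 = 2.526 / 0.07300 ≈ 34.6 hours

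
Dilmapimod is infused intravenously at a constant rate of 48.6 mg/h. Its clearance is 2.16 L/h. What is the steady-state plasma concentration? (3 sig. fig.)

Css = infusion rate / CL = 48.6 / 2.16 ≈ 22.5 µg/mL

22.5 µg/mL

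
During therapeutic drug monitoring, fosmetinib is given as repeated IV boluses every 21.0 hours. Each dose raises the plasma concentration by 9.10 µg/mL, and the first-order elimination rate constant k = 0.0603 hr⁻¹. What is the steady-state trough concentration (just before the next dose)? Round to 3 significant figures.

3.57 µg/mL

Fraction remaining after one interval: e^(−kτ) = e^(−0.06030 × 21.0) = 0.2819
R = 1 / (1 − 0.2819) = 1.393
Css,max = 9.10 × 1.393 = 12.67 µg/mL
Css,min = Css,max × e^(−kτ) = 12.67 × 0.2819 ≈ 3.57 µg/mL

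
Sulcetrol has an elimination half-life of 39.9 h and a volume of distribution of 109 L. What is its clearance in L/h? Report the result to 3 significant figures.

k = ln 2 / t½ = ln 2 / 39.9 = 0.01737 h⁻¹
CL = k · V = 0.01737 × 109 ≈ 1.89 L/h

1.89 L/h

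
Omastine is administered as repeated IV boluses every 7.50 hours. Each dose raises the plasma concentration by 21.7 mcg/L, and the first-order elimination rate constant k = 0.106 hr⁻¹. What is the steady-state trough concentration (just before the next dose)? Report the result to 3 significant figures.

Fraction remaining after one interval: e^(−kτ) = e^(−0.1060 × 7.50) = 0.4516
R = 1 / (1 − 0.4516) = 1.823
Css,max = 21.7 × 1.823 = 39.57 mcg/L
Css,min = Css,max × e^(−kτ) = 39.57 × 0.4516 ≈ 17.9 mcg/L

17.9 mcg/L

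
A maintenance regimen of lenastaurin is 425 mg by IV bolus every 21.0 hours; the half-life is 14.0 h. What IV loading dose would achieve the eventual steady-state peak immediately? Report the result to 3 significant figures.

k = ln 2 / 14.0 = 0.04951 h⁻¹
Accumulation ratio R = 1 / (1 − e^(−kτ)) = 1 / (1 − e^(−0.04951×21.0)) = 1 / (1 − 0.3536) = 1.547
Loading dose = maintenance dose × R = 425 × 1.547 ≈ 657 mg

657 mg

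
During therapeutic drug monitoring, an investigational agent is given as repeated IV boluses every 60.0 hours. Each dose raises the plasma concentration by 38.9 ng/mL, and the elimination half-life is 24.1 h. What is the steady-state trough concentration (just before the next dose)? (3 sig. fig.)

8.43 ng/mL

k = ln 2 / 24.1 = 0.02876 h⁻¹
Fraction remaining after one interval: e^(−kτ) = e^(−0.02876 × 60.0) = 0.1781
R = 1 / (1 − 0.1781) = 1.217
Css,max = 38.9 × 1.217 = 47.33 ng/mL
Css,min = Css,max × e^(−kτ) = 47.33 × 0.1781 ≈ 8.43 ng/mL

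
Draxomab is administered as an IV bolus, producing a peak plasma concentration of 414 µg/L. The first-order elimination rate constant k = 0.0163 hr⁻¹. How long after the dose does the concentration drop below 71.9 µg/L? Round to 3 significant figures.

C(t) = C₀ e^(−kt)  ⇒  t = ln(C₀/C) / k
t = ln(414/71.9) / 0.01630 = 1.751 / 0.01630 ≈ 107 hours

107 hours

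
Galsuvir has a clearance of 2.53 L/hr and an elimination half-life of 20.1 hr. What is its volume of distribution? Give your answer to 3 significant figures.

k = ln 2 / t½ = ln 2 / 20.1 = 0.03448 hr⁻¹
V = CL / k = 2.53 / 0.03448 ≈ 73.4 L

73.4 L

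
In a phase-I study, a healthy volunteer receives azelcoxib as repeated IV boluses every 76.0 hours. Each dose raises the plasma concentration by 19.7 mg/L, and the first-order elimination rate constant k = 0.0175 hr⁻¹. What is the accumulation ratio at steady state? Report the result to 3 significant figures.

Fraction remaining after one interval: e^(−kτ) = e^(−0.01750 × 76.0) = 0.2645
R = 1 / (1 − 0.2645) = 1 / 0.7355 ≈ 1.36

1.36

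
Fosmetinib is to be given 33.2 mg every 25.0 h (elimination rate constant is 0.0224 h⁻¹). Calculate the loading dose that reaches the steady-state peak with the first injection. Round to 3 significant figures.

Accumulation ratio R = 1 / (1 − e^(−kτ)) = 1 / (1 − e^(−0.02240×25.0)) = 1 / (1 − 0.5712) = 2.332
Loading dose = maintenance dose × R = 33.2 × 2.332 ≈ 77.4 mg

77.4 mg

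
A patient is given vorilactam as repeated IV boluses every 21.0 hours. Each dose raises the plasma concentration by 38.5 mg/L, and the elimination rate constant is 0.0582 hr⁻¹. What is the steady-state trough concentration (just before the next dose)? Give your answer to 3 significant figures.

Fraction remaining after one interval: e^(−kτ) = e^(−0.05820 × 21.0) = 0.2946
R = 1 / (1 − 0.2946) = 1.418
Css,max = 38.5 × 1.418 = 54.58 mg/L
Css,min = Css,max × e^(−kτ) = 54.58 × 0.2946 ≈ 16.1 mg/L

16.1 mg/L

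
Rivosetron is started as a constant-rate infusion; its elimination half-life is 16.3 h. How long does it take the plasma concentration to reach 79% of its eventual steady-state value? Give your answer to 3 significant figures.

36.7 hours

k = ln 2 / 16.3 = 0.04252 h⁻¹
f = 1 − e^(−kt)  ⇒  t = −ln(1 − f) / k
t = −ln(1 − 0.79) / 0.04252 = 1.561 / 0.04252 ≈ 36.7 hours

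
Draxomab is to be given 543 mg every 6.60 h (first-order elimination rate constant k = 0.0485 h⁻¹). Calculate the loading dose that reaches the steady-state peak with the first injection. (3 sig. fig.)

Accumulation ratio R = 1 / (1 − e^(−kτ)) = 1 / (1 − e^(−0.04850×6.60)) = 1 / (1 − 0.7261) = 3.651
Loading dose = maintenance dose × R = 543 × 3.651 ≈ 1980 mg

1980 mg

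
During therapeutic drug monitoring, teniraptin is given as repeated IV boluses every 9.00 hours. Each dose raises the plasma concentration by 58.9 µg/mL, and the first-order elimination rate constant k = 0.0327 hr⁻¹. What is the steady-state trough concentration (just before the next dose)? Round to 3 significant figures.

172 µg/mL

Fraction remaining after one interval: e^(−kτ) = e^(−0.03270 × 9.00) = 0.7451
R = 1 / (1 − 0.7451) = 3.922
Css,max = 58.9 × 3.922 = 231.0 µg/mL
Css,min = Css,max × e^(−kτ) = 231.0 × 0.7451 ≈ 172 µg/mL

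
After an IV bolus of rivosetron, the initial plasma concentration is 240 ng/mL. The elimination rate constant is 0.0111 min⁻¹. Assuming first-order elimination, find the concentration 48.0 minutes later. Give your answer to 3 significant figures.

C(t) = C₀ e^(−kt) = 240 × e^(−0.01110 × 48.0) = 240 × e^(−0.5328) = 240 × 0.5870 ≈ 141 ng/mL

141 ng/mL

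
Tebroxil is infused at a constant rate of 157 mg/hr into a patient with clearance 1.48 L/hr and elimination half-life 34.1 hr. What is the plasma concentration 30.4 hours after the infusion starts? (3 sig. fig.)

48.9 µg/mL

Css = rate / CL = 157 / 1.48 = 106.1 µg/mL
k = ln 2 / 34.1 = 0.02033 hr⁻¹
C(t) = Css (1 − e^(−kt)) = 106.1 × (1 − e^(−0.6179)) = 106.1 × 0.4609 ≈ 48.9 µg/mL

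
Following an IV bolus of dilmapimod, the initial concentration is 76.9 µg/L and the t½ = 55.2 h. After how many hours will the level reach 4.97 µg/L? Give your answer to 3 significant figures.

218 hours

k = ln 2 / 55.2 = 0.01256 h⁻¹
C(t) = C₀ e^(−kt)  ⇒  t = ln(C₀/C) / k
t = ln(76.9/4.97) / 0.01256 = 2.739 / 0.01256 ≈ 218 hours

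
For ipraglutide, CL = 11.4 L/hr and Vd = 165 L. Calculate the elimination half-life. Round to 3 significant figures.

k = CL / V = 11.4 / 165 = 0.06909 hr⁻¹
t½ = ln 2 / k = ln 2 / 0.06909 ≈ 10.0 hours

10.0 hours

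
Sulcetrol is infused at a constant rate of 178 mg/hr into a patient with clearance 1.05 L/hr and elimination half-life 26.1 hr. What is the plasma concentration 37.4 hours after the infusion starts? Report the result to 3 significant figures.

Css = rate / CL = 178 / 1.05 = 169.5 µg/mL
k = ln 2 / 26.1 = 0.02656 hr⁻¹
C(t) = Css (1 − e^(−kt)) = 169.5 × (1 − e^(−0.9932)) = 169.5 × 0.6296 ≈ 107 µg/mL

107 µg/mL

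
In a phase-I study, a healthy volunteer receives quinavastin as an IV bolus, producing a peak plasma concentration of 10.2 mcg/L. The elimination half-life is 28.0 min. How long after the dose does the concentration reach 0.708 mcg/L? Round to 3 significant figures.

k = ln 2 / 28.0 = 0.02476 min⁻¹
C(t) = C₀ e^(−kt)  ⇒  t = ln(C₀/C) / k
t = ln(10.2/0.708) / 0.02476 = 2.668 / 0.02476 ≈ 108 minutes

108 minutes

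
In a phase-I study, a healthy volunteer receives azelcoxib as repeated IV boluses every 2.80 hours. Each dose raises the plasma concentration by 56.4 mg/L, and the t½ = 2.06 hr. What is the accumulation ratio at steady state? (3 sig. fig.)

1.64

k = ln 2 / 2.06 = 0.3365 hr⁻¹
Fraction remaining after one interval: e^(−kτ) = e^(−0.3365 × 2.80) = 0.3898
R = 1 / (1 − 0.3898) = 1 / 0.6102 ≈ 1.64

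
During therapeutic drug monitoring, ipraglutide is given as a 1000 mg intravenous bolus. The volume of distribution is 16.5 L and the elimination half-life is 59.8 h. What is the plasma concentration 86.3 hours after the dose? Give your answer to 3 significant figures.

C₀ = dose / V = 1000 / 16.5 = 60.61 mg/L
k = ln 2 / 59.8 = 0.01159 h⁻¹
C(t) = C₀ e^(−kt) = 60.61 × e^(−0.01159 × 86.3) = 60.61 × e^(−1.000) = 60.61 × 0.3678 ≈ 22.3 mg/L

22.3 mg/L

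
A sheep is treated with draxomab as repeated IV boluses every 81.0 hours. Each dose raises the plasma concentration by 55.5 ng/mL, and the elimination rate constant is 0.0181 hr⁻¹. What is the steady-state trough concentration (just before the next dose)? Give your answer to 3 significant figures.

16.7 ng/mL

Fraction remaining after one interval: e^(−kτ) = e^(−0.01810 × 81.0) = 0.2308
R = 1 / (1 − 0.2308) = 1.300
Css,max = 55.5 × 1.300 = 72.16 ng/mL
Css,min = Css,max × e^(−kτ) = 72.16 × 0.2308 ≈ 16.7 ng/mL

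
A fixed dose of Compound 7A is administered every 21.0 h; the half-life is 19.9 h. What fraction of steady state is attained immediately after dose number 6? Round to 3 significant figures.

k = ln 2 / 19.9 = 0.03483 h⁻¹
f_n = 1 − e^(−nkτ) = 1 − e^(−6 × 0.03483 × 21.0) = 1 − e^(−4.389) = 1 − 0.01242 ≈ 0.988

0.988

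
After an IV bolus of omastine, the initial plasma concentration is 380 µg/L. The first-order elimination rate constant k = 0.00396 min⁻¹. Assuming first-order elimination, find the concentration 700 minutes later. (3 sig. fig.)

23.8 µg/L

C(t) = C₀ e^(−kt) = 380 × e^(−0.003960 × 700) = 380 × e^(−2.772) = 380 × 0.06254 ≈ 23.8 µg/L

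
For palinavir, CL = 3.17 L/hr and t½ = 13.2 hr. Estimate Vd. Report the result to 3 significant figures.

k = ln 2 / t½ = ln 2 / 13.2 = 0.05251 hr⁻¹
V = CL / k = 3.17 / 0.05251 ≈ 60.4 L

60.4 L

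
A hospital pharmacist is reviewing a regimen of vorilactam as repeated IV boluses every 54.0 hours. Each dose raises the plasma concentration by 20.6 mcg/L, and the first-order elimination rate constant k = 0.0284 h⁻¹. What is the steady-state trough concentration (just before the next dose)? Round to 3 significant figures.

Fraction remaining after one interval: e^(−kτ) = e^(−0.02840 × 54.0) = 0.2158
R = 1 / (1 − 0.2158) = 1.275
Css,max = 20.6 × 1.275 = 26.27 mcg/L
Css,min = Css,max × e^(−kτ) = 26.27 × 0.2158 ≈ 5.67 mcg/L

5.67 mcg/L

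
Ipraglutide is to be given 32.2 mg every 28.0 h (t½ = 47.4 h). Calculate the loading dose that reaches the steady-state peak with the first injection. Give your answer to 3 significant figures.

95.8 mg

k = ln 2 / 47.4 = 0.01462 h⁻¹
Accumulation ratio R = 1 / (1 − e^(−kτ)) = 1 / (1 − e^(−0.01462×28.0)) = 1 / (1 − 0.6640) = 2.976
Loading dose = maintenance dose × R = 32.2 × 2.976 ≈ 95.8 mg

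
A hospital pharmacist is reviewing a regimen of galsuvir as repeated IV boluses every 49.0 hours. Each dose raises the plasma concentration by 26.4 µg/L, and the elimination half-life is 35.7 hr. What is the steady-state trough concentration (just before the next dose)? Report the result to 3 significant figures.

16.6 µg/L

k = ln 2 / 35.7 = 0.01942 hr⁻¹
Fraction remaining after one interval: e^(−kτ) = e^(−0.01942 × 49.0) = 0.3862
R = 1 / (1 − 0.3862) = 1.629
Css,max = 26.4 × 1.629 = 43.01 µg/L
Css,min = Css,max × e^(−kτ) = 43.01 × 0.3862 ≈ 16.6 µg/L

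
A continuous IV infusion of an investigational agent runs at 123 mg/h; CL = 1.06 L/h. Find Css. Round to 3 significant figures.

Css = infusion rate / CL = 123 / 1.06 ≈ 116 mg/L

116 mg/L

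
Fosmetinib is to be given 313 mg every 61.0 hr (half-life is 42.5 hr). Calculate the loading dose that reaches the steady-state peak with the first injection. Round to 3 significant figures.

k = ln 2 / 42.5 = 0.01631 hr⁻¹
Accumulation ratio R = 1 / (1 − e^(−kτ)) = 1 / (1 − e^(−0.01631×61.0)) = 1 / (1 − 0.3698) = 1.587
Loading dose = maintenance dose × R = 313 × 1.587 ≈ 497 mg

497 mg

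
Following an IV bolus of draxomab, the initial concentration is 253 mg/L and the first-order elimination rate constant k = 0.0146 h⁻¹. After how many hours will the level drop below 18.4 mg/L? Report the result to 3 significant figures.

C(t) = C₀ e^(−kt)  ⇒  t = ln(C₀/C) / k
t = ln(253/18.4) / 0.01460 = 2.621 / 0.01460 ≈ 180 hours

180 hours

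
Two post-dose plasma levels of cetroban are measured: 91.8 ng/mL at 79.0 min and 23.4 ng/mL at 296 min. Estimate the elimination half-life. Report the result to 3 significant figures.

k = ln(C₁/C₂) / (t₂ − t₁) = ln(91.8/23.4) / (296 − 79.0)
  = 1.367 / 217.0 = 0.006299 min⁻¹
t½ = ln 2 / k = ln 2 / 0.006299 ≈ 110 minutes

110 minutes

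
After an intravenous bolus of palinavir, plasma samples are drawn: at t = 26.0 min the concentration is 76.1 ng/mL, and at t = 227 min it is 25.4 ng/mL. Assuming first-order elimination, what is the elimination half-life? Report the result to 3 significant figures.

k = ln(C₁/C₂) / (t₂ − t₁) = ln(76.1/25.4) / (227 − 26.0)
  = 1.097 / 201.0 = 0.005459 min⁻¹
t½ = ln 2 / k = ln 2 / 0.005459 ≈ 127 minutes

127 minutes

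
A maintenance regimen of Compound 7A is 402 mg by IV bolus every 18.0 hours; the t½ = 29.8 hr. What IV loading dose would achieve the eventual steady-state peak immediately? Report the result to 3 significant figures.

1180 mg

k = ln 2 / 29.8 = 0.02326 hr⁻¹
Accumulation ratio R = 1 / (1 − e^(−kτ)) = 1 / (1 − e^(−0.02326×18.0)) = 1 / (1 − 0.6579) = 2.923
Loading dose = maintenance dose × R = 402 × 2.923 ≈ 1180 mg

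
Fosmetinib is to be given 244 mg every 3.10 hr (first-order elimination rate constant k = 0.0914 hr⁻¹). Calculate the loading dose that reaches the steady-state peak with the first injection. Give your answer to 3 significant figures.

Accumulation ratio R = 1 / (1 − e^(−kτ)) = 1 / (1 − e^(−0.09140×3.10)) = 1 / (1 − 0.7533) = 4.053
Loading dose = maintenance dose × R = 244 × 4.053 ≈ 989 mg

989 mg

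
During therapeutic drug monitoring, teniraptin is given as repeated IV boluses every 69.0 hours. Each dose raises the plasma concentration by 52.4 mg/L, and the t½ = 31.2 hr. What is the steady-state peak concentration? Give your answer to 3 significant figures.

66.8 mg/L

k = ln 2 / 31.2 = 0.02222 hr⁻¹
Fraction remaining after one interval: e^(−kτ) = e^(−0.02222 × 69.0) = 0.2159
R = 1 / (1 − 0.2159) = 1.275
Css,max = 52.4 × 1.275 ≈ 66.8 mg/L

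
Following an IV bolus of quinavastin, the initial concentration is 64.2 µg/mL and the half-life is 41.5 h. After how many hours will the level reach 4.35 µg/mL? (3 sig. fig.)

k = ln 2 / 41.5 = 0.01670 h⁻¹
C(t) = C₀ e^(−kt)  ⇒  t = ln(C₀/C) / k
t = ln(64.2/4.35) / 0.01670 = 2.692 / 0.01670 ≈ 161 hours

161 hours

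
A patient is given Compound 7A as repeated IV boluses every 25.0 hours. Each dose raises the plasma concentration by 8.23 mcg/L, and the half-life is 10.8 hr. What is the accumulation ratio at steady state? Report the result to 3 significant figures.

k = ln 2 / 10.8 = 0.06418 hr⁻¹
Fraction remaining after one interval: e^(−kτ) = e^(−0.06418 × 25.0) = 0.2010
R = 1 / (1 − 0.2010) = 1 / 0.7990 ≈ 1.25

1.25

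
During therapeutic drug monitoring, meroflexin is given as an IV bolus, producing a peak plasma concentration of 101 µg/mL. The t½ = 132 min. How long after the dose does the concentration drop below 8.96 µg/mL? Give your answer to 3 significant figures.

461 minutes

k = ln 2 / 132 = 0.005251 min⁻¹
C(t) = C₀ e^(−kt)  ⇒  t = ln(C₀/C) / k
t = ln(101/8.96) / 0.005251 = 2.422 / 0.005251 ≈ 461 minutes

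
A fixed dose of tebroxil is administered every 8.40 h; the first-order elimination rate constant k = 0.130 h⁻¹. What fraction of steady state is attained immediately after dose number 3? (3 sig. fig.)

0.962

f_n = 1 − e^(−nkτ) = 1 − e^(−3 × 0.1300 × 8.40) = 1 − e^(−3.276) = 1 − 0.03778 ≈ 0.962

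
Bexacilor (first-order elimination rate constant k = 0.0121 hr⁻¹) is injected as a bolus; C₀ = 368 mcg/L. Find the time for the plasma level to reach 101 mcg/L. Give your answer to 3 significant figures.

C(t) = C₀ e^(−kt)  ⇒  t = ln(C₀/C) / k
t = ln(368/101) / 0.01210 = 1.293 / 0.01210 ≈ 107 hours

107 hours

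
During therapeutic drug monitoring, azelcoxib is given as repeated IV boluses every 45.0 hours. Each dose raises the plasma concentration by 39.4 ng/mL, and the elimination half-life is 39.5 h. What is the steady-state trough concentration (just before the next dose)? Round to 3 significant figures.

32.8 ng/mL

k = ln 2 / 39.5 = 0.01755 h⁻¹
Fraction remaining after one interval: e^(−kτ) = e^(−0.01755 × 45.0) = 0.4540
R = 1 / (1 − 0.4540) = 1.831
Css,max = 39.4 × 1.831 = 72.16 ng/mL
Css,min = Css,max × e^(−kτ) = 72.16 × 0.4540 ≈ 32.8 ng/mL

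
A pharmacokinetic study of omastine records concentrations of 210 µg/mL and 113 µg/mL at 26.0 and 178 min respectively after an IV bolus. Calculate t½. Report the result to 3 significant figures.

170 minutes

k = ln(C₁/C₂) / (t₂ − t₁) = ln(210/113) / (178 − 26.0)
  = 0.6197 / 152.0 = 0.004077 min⁻¹
t½ = ln 2 / k = ln 2 / 0.004077 ≈ 170 minutes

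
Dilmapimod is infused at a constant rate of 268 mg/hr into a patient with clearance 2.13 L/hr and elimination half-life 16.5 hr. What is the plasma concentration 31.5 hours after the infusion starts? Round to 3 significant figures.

92.3 µg/mL

Css = rate / CL = 268 / 2.13 = 125.8 µg/mL
k = ln 2 / 16.5 = 0.04201 hr⁻¹
C(t) = Css (1 − e^(−kt)) = 125.8 × (1 − e^(−1.323)) = 125.8 × 0.7337 ≈ 92.3 µg/mL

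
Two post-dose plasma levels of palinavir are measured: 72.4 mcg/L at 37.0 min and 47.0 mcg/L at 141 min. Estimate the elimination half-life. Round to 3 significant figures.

167 minutes

k = ln(C₁/C₂) / (t₂ − t₁) = ln(72.4/47.0) / (141 − 37.0)
  = 0.4321 / 104.0 = 0.004154 min⁻¹
t½ = ln 2 / k = ln 2 / 0.004154 ≈ 167 minutes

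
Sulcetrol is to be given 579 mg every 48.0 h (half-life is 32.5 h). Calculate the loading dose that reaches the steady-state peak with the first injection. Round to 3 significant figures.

904 mg

k = ln 2 / 32.5 = 0.02133 h⁻¹
Accumulation ratio R = 1 / (1 − e^(−kτ)) = 1 / (1 − e^(−0.02133×48.0)) = 1 / (1 − 0.3593) = 1.561
Loading dose = maintenance dose × R = 579 × 1.561 ≈ 904 mg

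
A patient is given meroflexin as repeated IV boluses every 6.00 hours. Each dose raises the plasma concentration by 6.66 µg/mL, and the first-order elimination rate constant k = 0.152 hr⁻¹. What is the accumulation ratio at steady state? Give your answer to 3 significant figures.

Fraction remaining after one interval: e^(−kτ) = e^(−0.1520 × 6.00) = 0.4017
R = 1 / (1 − 0.4017) = 1 / 0.5983 ≈ 1.67

1.67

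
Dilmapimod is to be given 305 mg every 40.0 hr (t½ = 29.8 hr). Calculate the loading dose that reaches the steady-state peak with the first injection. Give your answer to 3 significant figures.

504 mg

k = ln 2 / 29.8 = 0.02326 hr⁻¹
Accumulation ratio R = 1 / (1 − e^(−kτ)) = 1 / (1 − e^(−0.02326×40.0)) = 1 / (1 − 0.3944) = 1.651
Loading dose = maintenance dose × R = 305 × 1.651 ≈ 504 mg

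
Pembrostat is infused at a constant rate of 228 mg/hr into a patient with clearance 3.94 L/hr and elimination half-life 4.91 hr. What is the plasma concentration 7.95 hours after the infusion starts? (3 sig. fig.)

Css = rate / CL = 228 / 3.94 = 57.87 µg/mL
k = ln 2 / 4.91 = 0.1412 hr⁻¹
C(t) = Css (1 − e^(−kt)) = 57.87 × (1 − e^(−1.122)) = 57.87 × 0.6745 ≈ 39.0 µg/mL

39.0 µg/mL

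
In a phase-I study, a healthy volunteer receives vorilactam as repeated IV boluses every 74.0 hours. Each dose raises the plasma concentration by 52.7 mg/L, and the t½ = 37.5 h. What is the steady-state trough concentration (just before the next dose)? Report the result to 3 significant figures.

k = ln 2 / 37.5 = 0.01848 h⁻¹
Fraction remaining after one interval: e^(−kτ) = e^(−0.01848 × 74.0) = 0.2547
R = 1 / (1 − 0.2547) = 1.342
Css,max = 52.7 × 1.342 = 70.71 mg/L
Css,min = Css,max × e^(−kτ) = 70.71 × 0.2547 ≈ 18.0 mg/L

18.0 mg/L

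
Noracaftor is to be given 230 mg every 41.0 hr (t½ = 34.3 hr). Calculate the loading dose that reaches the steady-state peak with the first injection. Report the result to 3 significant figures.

408 mg

k = ln 2 / 34.3 = 0.02021 hr⁻¹
Accumulation ratio R = 1 / (1 − e^(−kτ)) = 1 / (1 − e^(−0.02021×41.0)) = 1 / (1 − 0.4367) = 1.775
Loading dose = maintenance dose × R = 230 × 1.775 ≈ 408 mg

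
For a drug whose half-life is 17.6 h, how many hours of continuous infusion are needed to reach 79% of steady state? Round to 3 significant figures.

39.6 hours

k = ln 2 / 17.6 = 0.03938 h⁻¹
f = 1 − e^(−kt)  ⇒  t = −ln(1 − f) / k
t = −ln(1 − 0.79) / 0.03938 = 1.561 / 0.03938 ≈ 39.6 hours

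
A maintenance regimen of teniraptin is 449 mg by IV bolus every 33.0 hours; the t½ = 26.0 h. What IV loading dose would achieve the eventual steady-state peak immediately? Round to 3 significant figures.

767 mg

k = ln 2 / 26.0 = 0.02666 h⁻¹
Accumulation ratio R = 1 / (1 − e^(−kτ)) = 1 / (1 − e^(−0.02666×33.0)) = 1 / (1 − 0.4149) = 1.709
Loading dose = maintenance dose × R = 449 × 1.709 ≈ 767 mg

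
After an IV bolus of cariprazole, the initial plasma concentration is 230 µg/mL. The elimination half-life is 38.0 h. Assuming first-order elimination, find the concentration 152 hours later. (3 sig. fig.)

14.4 µg/mL

k = ln 2 / 38.0 = 0.01824 h⁻¹
C(t) = C₀ e^(−kt) = 230 × e^(−0.01824 × 152) = 230 × e^(−2.773) = 230 × 0.06250 ≈ 14.4 µg/mL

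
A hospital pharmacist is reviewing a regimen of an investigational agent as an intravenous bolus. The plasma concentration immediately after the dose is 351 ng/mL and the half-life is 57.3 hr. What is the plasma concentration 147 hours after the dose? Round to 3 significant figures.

k = ln 2 / 57.3 = 0.01210 hr⁻¹
147 hr is 2.565 half-lives, so C = 351 × (1/2)^2.565 = 351 × 0.1689 ≈ 59.3 ng/mL

59.3 ng/mL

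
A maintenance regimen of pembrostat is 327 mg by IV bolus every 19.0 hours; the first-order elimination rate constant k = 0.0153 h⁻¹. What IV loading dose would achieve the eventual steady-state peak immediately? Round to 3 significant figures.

Accumulation ratio R = 1 / (1 − e^(−kτ)) = 1 / (1 − e^(−0.01530×19.0)) = 1 / (1 − 0.7477) = 3.964
Loading dose = maintenance dose × R = 327 × 3.964 ≈ 1300 mg

1300 mg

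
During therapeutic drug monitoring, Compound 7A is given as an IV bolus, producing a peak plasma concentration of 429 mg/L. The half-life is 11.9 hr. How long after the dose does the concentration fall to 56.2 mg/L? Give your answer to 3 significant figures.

k = ln 2 / 11.9 = 0.05825 hr⁻¹
C(t) = C₀ e^(−kt)  ⇒  t = ln(C₀/C) / k
t = ln(429/56.2) / 0.05825 = 2.033 / 0.05825 ≈ 34.9 hours

34.9 hours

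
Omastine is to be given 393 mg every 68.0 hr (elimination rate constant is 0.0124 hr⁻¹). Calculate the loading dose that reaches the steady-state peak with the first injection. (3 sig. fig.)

Accumulation ratio R = 1 / (1 − e^(−kτ)) = 1 / (1 − e^(−0.01240×68.0)) = 1 / (1 − 0.4303) = 1.755
Loading dose = maintenance dose × R = 393 × 1.755 ≈ 690 mg

690 mg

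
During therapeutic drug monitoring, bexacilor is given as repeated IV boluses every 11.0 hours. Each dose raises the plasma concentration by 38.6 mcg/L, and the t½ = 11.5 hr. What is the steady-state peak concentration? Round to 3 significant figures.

k = ln 2 / 11.5 = 0.06027 hr⁻¹
Fraction remaining after one interval: e^(−kτ) = e^(−0.06027 × 11.0) = 0.5153
R = 1 / (1 − 0.5153) = 2.063
Css,max = 38.6 × 2.063 ≈ 79.6 mcg/L

79.6 mcg/L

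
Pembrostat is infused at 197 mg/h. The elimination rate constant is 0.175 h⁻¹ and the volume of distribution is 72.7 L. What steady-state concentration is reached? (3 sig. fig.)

CL = k · V = 0.175 × 72.7 = 12.72 L/h
Css = rate / CL = 197 / 12.72 ≈ 15.5 mg/L

15.5 mg/L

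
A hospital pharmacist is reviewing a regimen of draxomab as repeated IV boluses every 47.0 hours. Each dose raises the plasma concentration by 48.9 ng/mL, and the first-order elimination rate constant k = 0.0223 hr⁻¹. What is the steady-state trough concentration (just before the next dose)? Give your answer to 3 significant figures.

Fraction remaining after one interval: e^(−kτ) = e^(−0.02230 × 47.0) = 0.3506
R = 1 / (1 − 0.3506) = 1.540
Css,max = 48.9 × 1.540 = 75.30 ng/mL
Css,min = Css,max × e^(−kτ) = 75.30 × 0.3506 ≈ 26.4 ng/mL

26.4 ng/mL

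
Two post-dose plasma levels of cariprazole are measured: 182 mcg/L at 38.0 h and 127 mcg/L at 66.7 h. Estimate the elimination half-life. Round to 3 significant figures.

k = ln(C₁/C₂) / (t₂ − t₁) = ln(182/127) / (66.7 − 38.0)
  = 0.3598 / 28.70 = 0.01254 h⁻¹
t½ = ln 2 / k = ln 2 / 0.01254 ≈ 55.3 hours

55.3 hours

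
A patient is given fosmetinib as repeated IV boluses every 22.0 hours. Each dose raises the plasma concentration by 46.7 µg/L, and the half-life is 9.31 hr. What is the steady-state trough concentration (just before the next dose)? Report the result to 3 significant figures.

k = ln 2 / 9.31 = 0.07445 hr⁻¹
Fraction remaining after one interval: e^(−kτ) = e^(−0.07445 × 22.0) = 0.1944
R = 1 / (1 − 0.1944) = 1.241
Css,max = 46.7 × 1.241 = 57.97 µg/L
Css,min = Css,max × e^(−kτ) = 57.97 × 0.1944 ≈ 11.3 µg/L

11.3 µg/L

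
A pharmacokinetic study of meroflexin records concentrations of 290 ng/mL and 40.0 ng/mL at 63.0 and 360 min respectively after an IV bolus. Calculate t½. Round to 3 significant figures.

104 minutes

k = ln(C₁/C₂) / (t₂ − t₁) = ln(290/40.0) / (360 − 63.0)
  = 1.981 / 297.0 = 0.006670 min⁻¹
t½ = ln 2 / k = ln 2 / 0.006670 ≈ 104 minutes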